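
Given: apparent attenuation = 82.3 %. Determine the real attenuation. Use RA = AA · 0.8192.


RA = 82.3 · 0.8192

67.4202 %


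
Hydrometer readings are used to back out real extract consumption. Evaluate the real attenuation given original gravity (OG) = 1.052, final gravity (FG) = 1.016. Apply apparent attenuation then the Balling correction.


AA = (OG−FG)/(OG−1)·100;  RA = AA·0.8192
AA = (1.052 − 1.016)/(1.052 − 1)·100 = 69.2308
RA = 69.2308·0.8192

56.7138 %


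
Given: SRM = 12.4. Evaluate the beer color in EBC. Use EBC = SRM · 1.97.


EBC = 12.4 · 1.97

24.4280 EBC


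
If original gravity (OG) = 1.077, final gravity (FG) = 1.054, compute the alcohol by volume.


ABV = (OG − FG) · 131.25
ABV = (1.077 − 1.054) · 131.25

3.0187 % ABV


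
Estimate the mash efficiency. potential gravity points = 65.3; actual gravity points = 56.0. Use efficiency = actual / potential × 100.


efficiency = 56.0 / 65.3 × 100

85.7580 %


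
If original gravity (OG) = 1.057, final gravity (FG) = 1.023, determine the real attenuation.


AA = (OG−FG)/(OG−1)·100;  RA = AA·0.8192
AA = (1.057 − 1.023)/(1.057 − 1)·100 = 59.6491
RA = 59.6491·0.8192

48.8646 %


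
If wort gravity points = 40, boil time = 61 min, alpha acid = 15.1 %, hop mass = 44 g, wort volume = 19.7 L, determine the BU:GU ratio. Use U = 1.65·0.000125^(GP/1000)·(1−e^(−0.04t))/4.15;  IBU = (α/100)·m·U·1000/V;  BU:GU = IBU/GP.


U = 1.65·0.000125^(40/1000)·(1−e^(−0.04·61))/4.15 = 0.2533
IBU = (15.1/100)·44·0.2533·1000/19.7 = 85.4417
BU:GU = 85.4417/40

2.1360


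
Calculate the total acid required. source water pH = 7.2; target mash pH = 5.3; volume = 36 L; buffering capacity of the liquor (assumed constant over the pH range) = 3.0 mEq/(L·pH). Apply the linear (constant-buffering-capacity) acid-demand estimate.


acid = buffering capacity · (pH_source − pH_target) · V
acid = 3.0 · (7.2 − 5.3) · 36

205.2000 mEq


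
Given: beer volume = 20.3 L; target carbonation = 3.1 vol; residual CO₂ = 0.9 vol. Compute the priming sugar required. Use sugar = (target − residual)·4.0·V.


sugar = (3.1 − 0.9)·4.0·20.3

178.6400 g


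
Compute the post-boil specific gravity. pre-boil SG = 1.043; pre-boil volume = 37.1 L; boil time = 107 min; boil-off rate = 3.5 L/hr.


V_post = V_pre − rate·(t/60);  SG_post = 1 + (SG_pre−1)·V_pre/V_post
V_post = 37.1 − 3.5·(107/60) = 30.8583
SG_post = 1 + (1.043 − 1)·37.1/30.8583

1.0517


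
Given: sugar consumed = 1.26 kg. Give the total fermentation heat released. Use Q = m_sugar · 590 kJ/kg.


Q = 1.26 · 590

743.4000 kJ


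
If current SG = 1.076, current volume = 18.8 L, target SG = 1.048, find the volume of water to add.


V_water = V·((SG_curr − 1)/(SG_target − 1) − 1)
V_water = 18.8·((1.076 − 1)/(1.048 − 1) − 1)

10.9667 L


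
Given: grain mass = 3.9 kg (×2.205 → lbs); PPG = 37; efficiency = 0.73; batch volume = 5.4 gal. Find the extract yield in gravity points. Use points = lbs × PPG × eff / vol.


lbs = 3.9 × 2.205 = 8.5995
points = 8.5995 × 37 × 0.73 / 5.4

43.0134 points


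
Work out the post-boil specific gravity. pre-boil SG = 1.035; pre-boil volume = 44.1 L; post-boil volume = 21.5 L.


SG_post = 1 + (SG_pre − 1)·V_pre/V_post
pts_pre = (1.035 − 1)·1000 = 35.0000
pts_post = 35.0000·44.1/21.5 = 71.7907
SG_post = 1 + 71.7907/1000

1.0718


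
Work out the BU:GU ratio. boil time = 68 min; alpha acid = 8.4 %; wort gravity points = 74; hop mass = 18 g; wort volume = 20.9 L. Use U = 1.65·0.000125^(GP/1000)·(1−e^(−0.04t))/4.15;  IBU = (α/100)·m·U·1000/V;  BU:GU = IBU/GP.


U = 1.65·0.000125^(74/1000)·(1−e^(−0.04·68))/4.15 = 0.1910
IBU = (8.4/100)·18·0.1910·1000/20.9 = 13.8171
BU:GU = 13.8171/74

0.1867


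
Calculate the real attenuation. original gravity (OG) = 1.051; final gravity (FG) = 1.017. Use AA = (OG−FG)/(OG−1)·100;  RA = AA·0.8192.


AA = (1.051 − 1.017)/(1.051 − 1)·100 = 66.6667
RA = 66.6667·0.8192

54.6133 %


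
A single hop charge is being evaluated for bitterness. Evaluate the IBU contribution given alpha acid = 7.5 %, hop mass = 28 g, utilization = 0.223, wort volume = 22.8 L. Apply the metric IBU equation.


IBU = (α/100)·mass·U·1000 / V
IBU = (7.5/100)·28·0.223·1000 / 22.8

20.5395 IBU


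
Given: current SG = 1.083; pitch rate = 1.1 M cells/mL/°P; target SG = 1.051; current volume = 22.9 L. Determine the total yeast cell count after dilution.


V_w = V·((SG_c−1)/(SG_t−1)−1);  °P = 259 − 259/SG_t;  cells = rate·(V+V_w)·°P
V_w = 22.9·((1.083−1)/(1.051−1)−1) = 14.3686
V_final = 22.9 + 14.3686 = 37.2686
°P = 259 − 259/1.051 = 12.5680
cells = 1.1·37.2686·12.5680

515.2326 billion cells


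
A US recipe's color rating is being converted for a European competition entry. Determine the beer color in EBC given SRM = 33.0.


EBC = SRM · 1.97
EBC = 33.0 · 1.97

65.0100 EBC


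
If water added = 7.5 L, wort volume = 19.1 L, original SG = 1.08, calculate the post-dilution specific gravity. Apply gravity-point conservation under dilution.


SG_new = 1 + (SG_old − 1)·V_old/(V_old + V_water)
pts = (1.08 − 1)·1000·19.1/(19.1 + 7.5) = 57.4436
SG_new = 1 + 57.4436/1000

1.0574


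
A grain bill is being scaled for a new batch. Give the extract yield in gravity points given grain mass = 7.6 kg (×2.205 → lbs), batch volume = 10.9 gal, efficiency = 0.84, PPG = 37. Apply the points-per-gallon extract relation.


points = lbs × PPG × eff / vol
lbs = 7.6 × 2.205 = 16.7580
points = 16.7580 × 37 × 0.84 / 10.9

47.7834 points


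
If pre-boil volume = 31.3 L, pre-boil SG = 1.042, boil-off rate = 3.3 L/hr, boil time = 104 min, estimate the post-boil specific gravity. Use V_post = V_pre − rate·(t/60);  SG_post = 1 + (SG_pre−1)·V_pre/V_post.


V_post = 31.3 − 3.3·(104/60) = 25.5800
SG_post = 1 + (1.042 − 1)·31.3/25.5800

1.0514


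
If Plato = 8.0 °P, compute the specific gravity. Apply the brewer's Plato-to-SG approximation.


SG = 259/(259 − P)
SG = 259/(259 − 8.0)

1.0319


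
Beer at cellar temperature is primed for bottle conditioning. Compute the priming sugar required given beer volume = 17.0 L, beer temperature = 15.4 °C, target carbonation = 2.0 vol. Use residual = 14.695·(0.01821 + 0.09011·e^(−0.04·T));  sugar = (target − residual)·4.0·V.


residual = 14.695·(0.01821 + 0.09011·e^(−0.04·15.4)) = 0.9828
sugar = (2.0 − 0.9828)·4.0·17.0

69.1710 g


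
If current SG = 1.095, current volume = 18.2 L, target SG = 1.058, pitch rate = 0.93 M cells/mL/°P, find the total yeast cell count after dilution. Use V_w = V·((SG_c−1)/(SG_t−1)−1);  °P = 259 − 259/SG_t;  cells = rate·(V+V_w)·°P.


V_w = 18.2·((1.095−1)/(1.058−1)−1) = 11.6103
V_final = 18.2 + 11.6103 = 29.8103
°P = 259 − 259/1.058 = 14.1985
cells = 0.93·29.8103·14.1985

393.6335 billion cells


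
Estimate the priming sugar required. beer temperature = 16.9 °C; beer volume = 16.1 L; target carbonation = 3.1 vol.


residual = 14.695·(0.01821 + 0.09011·e^(−0.04·T));  sugar = (target − residual)·4.0·V
residual = 14.695·(0.01821 + 0.09011·e^(−0.04·16.9)) = 0.9411
sugar = (3.1 − 0.9411)·4.0·16.1

139.0312 g


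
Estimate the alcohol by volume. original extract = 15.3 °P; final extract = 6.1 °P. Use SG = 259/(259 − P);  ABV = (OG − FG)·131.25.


OG = 259/(259 − 15.3) = 1.0628
FG = 259/(259 − 6.1) = 1.0241
ABV = (1.0628 − 1.0241)·131.25

5.0744 % ABV


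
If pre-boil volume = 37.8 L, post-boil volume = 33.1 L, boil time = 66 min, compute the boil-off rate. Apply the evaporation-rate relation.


rate = (V_pre − V_post) / (t_min/60)
rate = (37.8 − 33.1) / (66/60)

4.2727 L/hr


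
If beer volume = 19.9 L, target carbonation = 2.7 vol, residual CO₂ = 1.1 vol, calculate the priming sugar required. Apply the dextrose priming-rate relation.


sugar = (target − residual)·4.0·V
sugar = (2.7 − 1.1)·4.0·19.9

127.3600 g


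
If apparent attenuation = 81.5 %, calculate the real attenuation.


RA = AA · 0.8192
RA = 81.5 · 0.8192

66.7648 %


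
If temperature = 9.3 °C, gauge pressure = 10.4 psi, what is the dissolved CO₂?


vols = (P + 14.695)·(0.01821 + 0.09011·e^(−0.04·T))
vols = (10.4 + 14.695)·(0.01821 + 0.09011·e^(−0.04·9.3))

2.0158 volumes


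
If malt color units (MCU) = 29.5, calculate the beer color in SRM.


SRM = 1.4922 · MCU^0.6859
SRM = 1.4922 · 29.5^0.6859

15.2047 SRM


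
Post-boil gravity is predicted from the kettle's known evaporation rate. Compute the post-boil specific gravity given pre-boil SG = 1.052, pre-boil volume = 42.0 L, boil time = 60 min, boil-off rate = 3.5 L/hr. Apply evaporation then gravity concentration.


V_post = V_pre − rate·(t/60);  SG_post = 1 + (SG_pre−1)·V_pre/V_post
V_post = 42.0 − 3.5·(60/60) = 38.5000
SG_post = 1 + (1.052 − 1)·42.0/38.5000

1.0567


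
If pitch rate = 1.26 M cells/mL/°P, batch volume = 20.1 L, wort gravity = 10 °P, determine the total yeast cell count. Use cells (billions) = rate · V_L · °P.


cells = 1.26 · 20.1 · 10

253.2600 billion cells


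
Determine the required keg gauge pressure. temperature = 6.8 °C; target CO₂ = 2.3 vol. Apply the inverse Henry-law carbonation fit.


psi = vols/(0.01821 + 0.09011·e^(−0.04·T)) − 14.695
psi = 2.3/(0.01821 + 0.09011·e^(−0.04·6.8)) − 14.695

11.7842 psi


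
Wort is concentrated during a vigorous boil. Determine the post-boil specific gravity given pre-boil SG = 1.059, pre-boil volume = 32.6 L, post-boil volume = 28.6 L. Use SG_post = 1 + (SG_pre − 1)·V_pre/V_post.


pts_pre = (1.059 − 1)·1000 = 59.0000
pts_post = 59.0000·32.6/28.6 = 67.2517
SG_post = 1 + 67.2517/1000

1.0673


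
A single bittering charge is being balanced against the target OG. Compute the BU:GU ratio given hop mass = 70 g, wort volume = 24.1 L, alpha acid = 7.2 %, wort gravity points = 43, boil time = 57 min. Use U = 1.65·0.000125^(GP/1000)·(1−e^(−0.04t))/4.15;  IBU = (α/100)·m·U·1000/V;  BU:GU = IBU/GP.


U = 1.65·0.000125^(43/1000)·(1−e^(−0.04·57))/4.15 = 0.2425
IBU = (7.2/100)·70·0.2425·1000/24.1 = 50.7172
BU:GU = 50.7172/43

1.1795


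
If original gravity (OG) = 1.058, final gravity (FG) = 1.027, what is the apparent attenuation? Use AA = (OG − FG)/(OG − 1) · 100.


AA = (1.058 − 1.027)/(1.058 − 1) · 100

53.4483 %


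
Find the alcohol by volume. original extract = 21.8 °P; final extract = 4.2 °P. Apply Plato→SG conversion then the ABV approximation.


SG = 259/(259 − P);  ABV = (OG − FG)·131.25
OG = 259/(259 − 21.8) = 1.0919
FG = 259/(259 − 4.2) = 1.0165
ABV = (1.0919 − 1.0165)·131.25

9.8991 % ABV


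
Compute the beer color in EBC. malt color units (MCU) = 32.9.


SRM = 1.4922·MCU^0.6859;  EBC = SRM·1.97
SRM = 1.4922·32.9^0.6859 = 16.3860
EBC = 16.3860·1.97

32.2803 EBC


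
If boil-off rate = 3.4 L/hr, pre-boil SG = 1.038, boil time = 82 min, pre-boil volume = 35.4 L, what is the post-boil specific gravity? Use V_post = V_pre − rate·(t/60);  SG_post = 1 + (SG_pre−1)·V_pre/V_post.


V_post = 35.4 − 3.4·(82/60) = 30.7533
SG_post = 1 + (1.038 − 1)·35.4/30.7533

1.0437


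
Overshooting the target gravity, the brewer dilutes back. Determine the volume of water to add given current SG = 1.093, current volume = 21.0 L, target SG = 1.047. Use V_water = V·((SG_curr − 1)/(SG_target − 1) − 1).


V_water = 21.0·((1.093 − 1)/(1.047 − 1) − 1)

20.5532 L


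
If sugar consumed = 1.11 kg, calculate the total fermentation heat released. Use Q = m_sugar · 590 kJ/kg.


Q = 1.11 · 590

654.9000 kJ


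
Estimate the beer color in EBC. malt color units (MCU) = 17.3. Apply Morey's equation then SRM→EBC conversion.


SRM = 1.4922·MCU^0.6859;  EBC = SRM·1.97
SRM = 1.4922·17.3^0.6859 = 10.5439
EBC = 10.5439·1.97

20.7716 EBC


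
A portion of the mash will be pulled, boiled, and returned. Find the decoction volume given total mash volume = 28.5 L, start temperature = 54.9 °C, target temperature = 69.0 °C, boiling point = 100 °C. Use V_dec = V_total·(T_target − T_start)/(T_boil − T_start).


V_dec = 28.5·(69.0 − 54.9)/(100 − 54.9)

8.9102 L


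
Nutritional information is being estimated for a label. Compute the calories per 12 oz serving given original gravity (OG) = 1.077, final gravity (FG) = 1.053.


ABW = (OG−FG)·131.25·0.79/FG;  °P = 259 − 259/SG (for OG→OE and FG→AE);  RE = 0.1808·OE + 0.8192·AE;  Cal = (6.9·ABW + 4·(RE−0.1))·FG·3.55
ABW = (1.077 − 1.053)·131.25·0.79/1.053 = 2.3632
OE = 259 − 259/1.077 = 18.5172 °P
AE = 259 − 259/1.053 = 13.0361 °P
RE = 0.1808·18.5172 + 0.8192·13.0361 = 14.0271 °P
Cal = (6.9·2.3632 + 4·(14.0271−0.1))·1.053·3.55

269.2017 kcal


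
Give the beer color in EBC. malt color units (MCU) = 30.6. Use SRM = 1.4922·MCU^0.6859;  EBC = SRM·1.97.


SRM = 1.4922·30.6^0.6859 = 15.5913
EBC = 15.5913·1.97

30.7149 EBC


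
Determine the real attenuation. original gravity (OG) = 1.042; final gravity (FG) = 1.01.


AA = (OG−FG)/(OG−1)·100;  RA = AA·0.8192
AA = (1.042 − 1.01)/(1.042 − 1)·100 = 76.1905
RA = 76.1905·0.8192

62.4152 %


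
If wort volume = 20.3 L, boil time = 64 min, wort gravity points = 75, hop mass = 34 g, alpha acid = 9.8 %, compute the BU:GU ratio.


U = 1.65·0.000125^(GP/1000)·(1−e^(−0.04t))/4.15;  IBU = (α/100)·m·U·1000/V;  BU:GU = IBU/GP
U = 1.65·0.000125^(75/1000)·(1−e^(−0.04·64))/4.15 = 0.1870
IBU = (9.8/100)·34·0.1870·1000/20.3 = 30.6882
BU:GU = 30.6882/75

0.4092


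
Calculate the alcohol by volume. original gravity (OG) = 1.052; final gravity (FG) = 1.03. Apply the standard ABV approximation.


ABV = (OG − FG) · 131.25
ABV = (1.052 − 1.03) · 131.25

2.8875 % ABV


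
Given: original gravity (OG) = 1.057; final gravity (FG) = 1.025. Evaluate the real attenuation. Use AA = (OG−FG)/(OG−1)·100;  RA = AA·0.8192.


AA = (1.057 − 1.025)/(1.057 − 1)·100 = 56.1404
RA = 56.1404·0.8192

45.9902 %


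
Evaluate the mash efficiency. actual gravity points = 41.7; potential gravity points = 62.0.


efficiency = actual / potential × 100
efficiency = 41.7 / 62.0 × 100

67.2581 %


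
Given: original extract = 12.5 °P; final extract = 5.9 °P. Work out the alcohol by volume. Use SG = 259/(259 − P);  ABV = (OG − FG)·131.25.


OG = 259/(259 − 12.5) = 1.0507
FG = 259/(259 − 5.9) = 1.0233
ABV = (1.0507 − 1.0233)·131.25

3.5961 % ABV


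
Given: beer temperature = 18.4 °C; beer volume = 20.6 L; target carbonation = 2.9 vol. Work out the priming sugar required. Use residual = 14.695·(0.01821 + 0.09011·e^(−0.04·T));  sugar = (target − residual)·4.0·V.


residual = 14.695·(0.01821 + 0.09011·e^(−0.04·18.4)) = 0.9019
sugar = (2.9 − 0.9019)·4.0·20.6

164.6429 g


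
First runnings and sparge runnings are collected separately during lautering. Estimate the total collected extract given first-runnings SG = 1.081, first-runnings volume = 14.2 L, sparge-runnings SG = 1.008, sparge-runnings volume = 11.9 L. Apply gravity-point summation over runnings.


total = Σ (SG_i − 1)·1000·V_i
first = (1.081 − 1)·1000·14.2 = 1150.2000
sparge = (1.008 − 1)·1000·11.9 = 95.2000
total = 1150.2000 + 95.2000

1245.4000 gravity·L


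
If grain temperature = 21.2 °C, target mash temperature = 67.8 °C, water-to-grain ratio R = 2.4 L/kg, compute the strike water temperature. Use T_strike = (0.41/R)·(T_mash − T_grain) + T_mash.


T_strike = (0.41/2.4)·(67.8 − 21.2) + 67.8

75.7608 °C


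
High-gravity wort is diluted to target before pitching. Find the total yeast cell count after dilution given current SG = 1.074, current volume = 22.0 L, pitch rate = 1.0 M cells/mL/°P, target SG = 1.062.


V_w = V·((SG_c−1)/(SG_t−1)−1);  °P = 259 − 259/SG_t;  cells = rate·(V+V_w)·°P
V_w = 22.0·((1.074−1)/(1.062−1)−1) = 4.2581
V_final = 22.0 + 4.2581 = 26.2581
°P = 259 − 259/1.062 = 15.1205
cells = 1.0·26.2581·15.1205

397.0358 billion cells


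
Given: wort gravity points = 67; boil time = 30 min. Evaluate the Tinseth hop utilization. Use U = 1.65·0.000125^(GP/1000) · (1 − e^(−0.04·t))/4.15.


bigness = 1.65·0.000125^(67/1000) = 0.9036
boil_factor = (1 − e^(−0.04·30))/4.15 = 0.1684
U = 0.9036 · 0.1684

0.1522


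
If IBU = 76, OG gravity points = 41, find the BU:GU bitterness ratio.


BU:GU = IBU / OG_points
BU:GU = 76 / 41

1.8537


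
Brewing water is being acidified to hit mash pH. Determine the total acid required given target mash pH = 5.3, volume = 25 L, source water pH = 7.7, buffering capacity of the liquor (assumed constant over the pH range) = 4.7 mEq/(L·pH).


acid = buffering capacity · (pH_source − pH_target) · V
acid = 4.7 · (7.7 − 5.3) · 25

282.0000 mEq


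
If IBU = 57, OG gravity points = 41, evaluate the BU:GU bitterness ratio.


BU:GU = IBU / OG_points
BU:GU = 57 / 41

1.3902


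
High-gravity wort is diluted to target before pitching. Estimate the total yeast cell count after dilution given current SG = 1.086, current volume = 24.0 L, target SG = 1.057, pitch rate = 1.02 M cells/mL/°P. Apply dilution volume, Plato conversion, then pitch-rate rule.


V_w = V·((SG_c−1)/(SG_t−1)−1);  °P = 259 − 259/SG_t;  cells = rate·(V+V_w)·°P
V_w = 24.0·((1.086−1)/(1.057−1)−1) = 12.2105
V_final = 24.0 + 12.2105 = 36.2105
°P = 259 − 259/1.057 = 13.9669
cells = 1.02·36.2105·13.9669

515.8633 billion cells


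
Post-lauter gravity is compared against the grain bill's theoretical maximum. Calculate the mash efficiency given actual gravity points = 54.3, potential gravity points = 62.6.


efficiency = actual / potential × 100
efficiency = 54.3 / 62.6 × 100

86.7412 %


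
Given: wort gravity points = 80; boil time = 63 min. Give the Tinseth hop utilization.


U = 1.65·0.000125^(GP/1000) · (1 − e^(−0.04·t))/4.15
bigness = 1.65·0.000125^(80/1000) = 0.8040
boil_factor = (1 − e^(−0.04·63))/4.15 = 0.2216
U = 0.8040 · 0.2216

0.1781


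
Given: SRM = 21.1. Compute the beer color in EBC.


EBC = SRM · 1.97
EBC = 21.1 · 1.97

41.5670 EBC


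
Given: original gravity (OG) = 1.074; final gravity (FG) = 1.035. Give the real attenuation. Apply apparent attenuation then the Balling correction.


AA = (OG−FG)/(OG−1)·100;  RA = AA·0.8192
AA = (1.074 − 1.035)/(1.074 − 1)·100 = 52.7027
RA = 52.7027·0.8192

43.1741 %


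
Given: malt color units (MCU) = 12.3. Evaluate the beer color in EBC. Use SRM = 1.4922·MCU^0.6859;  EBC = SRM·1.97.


SRM = 1.4922·12.3^0.6859 = 8.3444
EBC = 8.3444·1.97

16.4384 EBC


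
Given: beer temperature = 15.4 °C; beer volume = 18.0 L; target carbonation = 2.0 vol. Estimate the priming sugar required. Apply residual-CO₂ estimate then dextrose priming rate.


residual = 14.695·(0.01821 + 0.09011·e^(−0.04·T));  sugar = (target − residual)·4.0·V
residual = 14.695·(0.01821 + 0.09011·e^(−0.04·15.4)) = 0.9828
sugar = (2.0 − 0.9828)·4.0·18.0

73.2399 g


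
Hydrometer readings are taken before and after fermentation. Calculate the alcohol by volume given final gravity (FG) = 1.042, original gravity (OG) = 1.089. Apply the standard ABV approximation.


ABV = (OG − FG) · 131.25
ABV = (1.089 − 1.042) · 131.25

6.1687 % ABV


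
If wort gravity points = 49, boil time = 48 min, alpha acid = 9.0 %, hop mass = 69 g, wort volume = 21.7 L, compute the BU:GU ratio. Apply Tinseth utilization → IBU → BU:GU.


U = 1.65·0.000125^(GP/1000)·(1−e^(−0.04t))/4.15;  IBU = (α/100)·m·U·1000/V;  BU:GU = IBU/GP
U = 1.65·0.000125^(49/1000)·(1−e^(−0.04·48))/4.15 = 0.2184
IBU = (9.0/100)·69·0.2184·1000/21.7 = 62.5123
BU:GU = 62.5123/49

1.2758


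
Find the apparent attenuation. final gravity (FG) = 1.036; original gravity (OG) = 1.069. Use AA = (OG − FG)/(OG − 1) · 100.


AA = (1.069 − 1.036)/(1.069 − 1) · 100

47.8261 %


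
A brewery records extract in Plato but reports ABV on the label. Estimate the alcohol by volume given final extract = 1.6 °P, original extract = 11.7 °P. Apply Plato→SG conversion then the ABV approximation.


SG = 259/(259 − P);  ABV = (OG − FG)·131.25
OG = 259/(259 − 11.7) = 1.0473
FG = 259/(259 − 1.6) = 1.0062
ABV = (1.0473 − 1.0062)·131.25

5.3937 % ABV


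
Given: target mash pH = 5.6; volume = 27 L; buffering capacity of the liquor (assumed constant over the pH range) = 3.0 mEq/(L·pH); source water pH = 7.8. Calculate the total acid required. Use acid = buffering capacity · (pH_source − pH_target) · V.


acid = 3.0 · (7.8 − 5.6) · 27

178.2000 mEq


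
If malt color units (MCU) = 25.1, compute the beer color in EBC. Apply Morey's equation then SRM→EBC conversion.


SRM = 1.4922·MCU^0.6859;  EBC = SRM·1.97
SRM = 1.4922·25.1^0.6859 = 13.6102
EBC = 13.6102·1.97

26.8120 EBC


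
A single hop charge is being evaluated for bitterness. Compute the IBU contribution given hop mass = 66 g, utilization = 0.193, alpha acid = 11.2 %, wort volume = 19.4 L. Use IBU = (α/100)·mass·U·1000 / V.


IBU = (11.2/100)·66·0.193·1000 / 19.4

73.5390 IBU


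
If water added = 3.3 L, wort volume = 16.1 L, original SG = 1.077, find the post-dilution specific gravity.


SG_new = 1 + (SG_old − 1)·V_old/(V_old + V_water)
pts = (1.077 − 1)·1000·16.1/(16.1 + 3.3) = 63.9021
SG_new = 1 + 63.9021/1000

1.0639


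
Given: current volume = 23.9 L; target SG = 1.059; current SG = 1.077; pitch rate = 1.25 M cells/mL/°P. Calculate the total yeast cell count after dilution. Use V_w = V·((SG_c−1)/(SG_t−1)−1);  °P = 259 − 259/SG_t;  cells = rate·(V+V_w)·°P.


V_w = 23.9·((1.077−1)/(1.059−1)−1) = 7.2915
V_final = 23.9 + 7.2915 = 31.1915
°P = 259 − 259/1.059 = 14.4297
cells = 1.25·31.1915·14.4297

562.6035 billion cells


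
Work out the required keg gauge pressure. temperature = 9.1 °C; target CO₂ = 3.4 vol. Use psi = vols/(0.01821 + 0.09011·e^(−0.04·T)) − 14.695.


psi = 3.4/(0.01821 + 0.09011·e^(−0.04·9.1)) − 14.695

27.3703 psi


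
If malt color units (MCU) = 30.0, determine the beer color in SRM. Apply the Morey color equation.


SRM = 1.4922 · MCU^0.6859
SRM = 1.4922 · 30.0^0.6859

15.3810 SRM


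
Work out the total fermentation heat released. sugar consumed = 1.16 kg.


Q = m_sugar · 590 kJ/kg
Q = 1.16 · 590

684.4000 kJ


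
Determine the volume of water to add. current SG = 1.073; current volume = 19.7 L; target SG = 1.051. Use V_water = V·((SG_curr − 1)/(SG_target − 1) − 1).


V_water = 19.7·((1.073 − 1)/(1.051 − 1) − 1)

8.4980 L


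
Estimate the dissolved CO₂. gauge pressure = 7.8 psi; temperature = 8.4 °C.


vols = (P + 14.695)·(0.01821 + 0.09011·e^(−0.04·T))
vols = (7.8 + 14.695)·(0.01821 + 0.09011·e^(−0.04·8.4))

1.8582 volumes


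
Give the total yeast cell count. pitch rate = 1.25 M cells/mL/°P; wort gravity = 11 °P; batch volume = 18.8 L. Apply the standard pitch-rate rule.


cells (billions) = rate · V_L · °P
cells = 1.25 · 18.8 · 11

258.5000 billion cells


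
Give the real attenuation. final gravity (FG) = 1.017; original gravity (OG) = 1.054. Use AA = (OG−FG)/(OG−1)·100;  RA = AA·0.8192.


AA = (1.054 − 1.017)/(1.054 − 1)·100 = 68.5185
RA = 68.5185·0.8192

56.1304 %


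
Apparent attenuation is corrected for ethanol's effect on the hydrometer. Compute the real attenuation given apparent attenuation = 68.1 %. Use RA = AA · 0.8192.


RA = 68.1 · 0.8192

55.7875 %


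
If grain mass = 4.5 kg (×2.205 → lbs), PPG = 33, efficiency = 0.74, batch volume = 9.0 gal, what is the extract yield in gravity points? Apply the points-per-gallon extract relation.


points = lbs × PPG × eff / vol
lbs = 4.5 × 2.205 = 9.9225
points = 9.9225 × 33 × 0.74 / 9.0

26.9230 points


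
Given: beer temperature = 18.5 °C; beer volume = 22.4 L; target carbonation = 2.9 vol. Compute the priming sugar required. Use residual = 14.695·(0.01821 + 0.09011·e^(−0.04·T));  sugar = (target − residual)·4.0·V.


residual = 14.695·(0.01821 + 0.09011·e^(−0.04·18.5)) = 0.8994
sugar = (2.9 − 0.8994)·4.0·22.4

179.2561 g


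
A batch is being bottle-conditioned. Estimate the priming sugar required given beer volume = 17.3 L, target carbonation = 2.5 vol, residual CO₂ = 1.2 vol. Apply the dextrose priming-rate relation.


sugar = (target − residual)·4.0·V
sugar = (2.5 − 1.2)·4.0·17.3

89.9600 g


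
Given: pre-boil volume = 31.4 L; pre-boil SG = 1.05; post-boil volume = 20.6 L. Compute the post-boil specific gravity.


SG_post = 1 + (SG_pre − 1)·V_pre/V_post
pts_pre = (1.05 − 1)·1000 = 50.0000
pts_post = 50.0000·31.4/20.6 = 76.2136
SG_post = 1 + 76.2136/1000

1.0762


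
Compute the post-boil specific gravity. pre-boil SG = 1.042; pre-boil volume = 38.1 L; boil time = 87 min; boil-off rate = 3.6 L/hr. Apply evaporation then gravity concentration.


V_post = V_pre − rate·(t/60);  SG_post = 1 + (SG_pre−1)·V_pre/V_post
V_post = 38.1 − 3.6·(87/60) = 32.8800
SG_post = 1 + (1.042 − 1)·38.1/32.8800

1.0487


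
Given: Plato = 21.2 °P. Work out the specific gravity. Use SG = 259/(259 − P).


SG = 259/(259 − 21.2)

1.0892


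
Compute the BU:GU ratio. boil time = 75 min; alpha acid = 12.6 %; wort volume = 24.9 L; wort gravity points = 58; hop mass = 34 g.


U = 1.65·0.000125^(GP/1000)·(1−e^(−0.04t))/4.15;  IBU = (α/100)·m·U·1000/V;  BU:GU = IBU/GP
U = 1.65·0.000125^(58/1000)·(1−e^(−0.04·75))/4.15 = 0.2243
IBU = (12.6/100)·34·0.2243·1000/24.9 = 38.5947
BU:GU = 38.5947/58

0.6654


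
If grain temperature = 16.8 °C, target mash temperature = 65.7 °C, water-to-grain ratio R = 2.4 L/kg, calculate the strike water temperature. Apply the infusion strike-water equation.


T_strike = (0.41/R)·(T_mash − T_grain) + T_mash
T_strike = (0.41/2.4)·(65.7 − 16.8) + 65.7

74.0538 °C


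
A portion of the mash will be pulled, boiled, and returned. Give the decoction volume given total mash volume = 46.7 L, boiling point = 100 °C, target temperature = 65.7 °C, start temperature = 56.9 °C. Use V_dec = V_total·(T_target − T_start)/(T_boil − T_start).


V_dec = 46.7·(65.7 − 56.9)/(100 − 56.9)

9.5350 L


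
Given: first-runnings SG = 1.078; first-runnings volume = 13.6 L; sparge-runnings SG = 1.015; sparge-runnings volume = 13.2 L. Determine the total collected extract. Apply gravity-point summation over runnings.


total = Σ (SG_i − 1)·1000·V_i
first = (1.078 − 1)·1000·13.6 = 1060.8000
sparge = (1.015 − 1)·1000·13.2 = 198.0000
total = 1060.8000 + 198.0000

1258.8000 gravity·L


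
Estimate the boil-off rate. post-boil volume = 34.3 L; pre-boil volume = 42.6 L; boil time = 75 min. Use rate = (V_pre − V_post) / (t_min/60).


rate = (42.6 − 34.3) / (75/60)

6.6400 L/hr


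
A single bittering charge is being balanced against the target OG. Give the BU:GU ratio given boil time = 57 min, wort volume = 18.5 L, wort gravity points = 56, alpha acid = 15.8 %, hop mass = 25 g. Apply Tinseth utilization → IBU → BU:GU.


U = 1.65·0.000125^(GP/1000)·(1−e^(−0.04t))/4.15;  IBU = (α/100)·m·U·1000/V;  BU:GU = IBU/GP
U = 1.65·0.000125^(56/1000)·(1−e^(−0.04·57))/4.15 = 0.2158
IBU = (15.8/100)·25·0.2158·1000/18.5 = 46.0709
BU:GU = 46.0709/56

0.8227


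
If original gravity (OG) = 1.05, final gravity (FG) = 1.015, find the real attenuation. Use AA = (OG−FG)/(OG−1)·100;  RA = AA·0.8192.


AA = (1.05 − 1.015)/(1.05 − 1)·100 = 70.0000
RA = 70.0000·0.8192

57.3440 %


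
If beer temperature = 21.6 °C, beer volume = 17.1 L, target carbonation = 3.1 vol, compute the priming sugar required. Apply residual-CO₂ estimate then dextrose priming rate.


residual = 14.695·(0.01821 + 0.09011·e^(−0.04·T));  sugar = (target − residual)·4.0·V
residual = 14.695·(0.01821 + 0.09011·e^(−0.04·21.6)) = 0.8257
sugar = (3.1 − 0.8257)·4.0·17.1

155.5624 g


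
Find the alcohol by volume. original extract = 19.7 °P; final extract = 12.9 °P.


SG = 259/(259 − P);  ABV = (OG − FG)·131.25
OG = 259/(259 − 19.7) = 1.0823
FG = 259/(259 − 12.9) = 1.0524
ABV = (1.0823 − 1.0524)·131.25

3.9251 % ABV


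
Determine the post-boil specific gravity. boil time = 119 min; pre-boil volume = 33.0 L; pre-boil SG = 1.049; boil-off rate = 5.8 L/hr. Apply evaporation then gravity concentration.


V_post = V_pre − rate·(t/60);  SG_post = 1 + (SG_pre−1)·V_pre/V_post
V_post = 33.0 − 5.8·(119/60) = 21.4967
SG_post = 1 + (1.049 − 1)·33.0/21.4967

1.0752


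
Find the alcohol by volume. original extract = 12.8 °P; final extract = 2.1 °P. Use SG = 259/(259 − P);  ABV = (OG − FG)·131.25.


OG = 259/(259 − 12.8) = 1.0520
FG = 259/(259 − 2.1) = 1.0082
ABV = (1.0520 − 1.0082)·131.25

5.7508 % ABV


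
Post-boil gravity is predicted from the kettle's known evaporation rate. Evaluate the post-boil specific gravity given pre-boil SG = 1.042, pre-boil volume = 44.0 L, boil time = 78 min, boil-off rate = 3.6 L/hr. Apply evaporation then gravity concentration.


V_post = V_pre − rate·(t/60);  SG_post = 1 + (SG_pre−1)·V_pre/V_post
V_post = 44.0 − 3.6·(78/60) = 39.3200
SG_post = 1 + (1.042 − 1)·44.0/39.3200

1.0470


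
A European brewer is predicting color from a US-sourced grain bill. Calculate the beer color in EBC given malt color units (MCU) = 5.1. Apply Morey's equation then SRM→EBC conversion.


SRM = 1.4922·MCU^0.6859;  EBC = SRM·1.97
SRM = 1.4922·5.1^0.6859 = 4.5619
EBC = 4.5619·1.97

8.9870 EBC


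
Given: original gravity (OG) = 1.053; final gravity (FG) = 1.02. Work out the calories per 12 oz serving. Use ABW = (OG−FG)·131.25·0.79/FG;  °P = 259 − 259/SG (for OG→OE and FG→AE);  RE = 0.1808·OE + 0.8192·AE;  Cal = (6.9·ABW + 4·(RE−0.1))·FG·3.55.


ABW = (1.053 − 1.02)·131.25·0.79/1.02 = 3.3546
OE = 259 − 259/1.053 = 13.0361 °P
AE = 259 − 259/1.02 = 5.0784 °P
RE = 0.1808·13.0361 + 0.8192·5.0784 = 6.5172 °P
Cal = (6.9·3.3546 + 4·(6.5172−0.1))·1.02·3.55

176.7606 kcal


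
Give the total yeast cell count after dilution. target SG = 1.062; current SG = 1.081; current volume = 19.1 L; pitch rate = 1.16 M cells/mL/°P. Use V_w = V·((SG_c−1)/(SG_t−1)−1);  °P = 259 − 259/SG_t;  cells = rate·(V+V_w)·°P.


V_w = 19.1·((1.081−1)/(1.062−1)−1) = 5.8532
V_final = 19.1 + 5.8532 = 24.9532
°P = 259 − 259/1.062 = 15.1205
cells = 1.16·24.9532·15.1205

437.6749 billion cells


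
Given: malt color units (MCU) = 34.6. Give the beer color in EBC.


SRM = 1.4922·MCU^0.6859;  EBC = SRM·1.97
SRM = 1.4922·34.6^0.6859 = 16.9621
EBC = 16.9621·1.97

33.4153 EBC


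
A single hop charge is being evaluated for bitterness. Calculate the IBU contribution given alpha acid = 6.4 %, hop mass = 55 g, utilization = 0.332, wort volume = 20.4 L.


IBU = (α/100)·mass·U·1000 / V
IBU = (6.4/100)·55·0.332·1000 / 20.4

57.2863 IBU


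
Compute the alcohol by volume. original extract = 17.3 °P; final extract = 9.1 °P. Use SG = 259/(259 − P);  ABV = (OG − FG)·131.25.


OG = 259/(259 − 17.3) = 1.0716
FG = 259/(259 − 9.1) = 1.0364
ABV = (1.0716 − 1.0364)·131.25

4.6150 % ABV


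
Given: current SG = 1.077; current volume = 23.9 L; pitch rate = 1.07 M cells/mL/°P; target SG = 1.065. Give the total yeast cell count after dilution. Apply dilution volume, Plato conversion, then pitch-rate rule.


V_w = V·((SG_c−1)/(SG_t−1)−1);  °P = 259 − 259/SG_t;  cells = rate·(V+V_w)·°P
V_w = 23.9·((1.077−1)/(1.065−1)−1) = 4.4123
V_final = 23.9 + 4.4123 = 28.3123
°P = 259 − 259/1.065 = 15.8075
cells = 1.07·28.3123·15.8075

478.8754 billion cells


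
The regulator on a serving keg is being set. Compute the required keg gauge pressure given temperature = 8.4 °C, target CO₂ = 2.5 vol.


psi = vols/(0.01821 + 0.09011·e^(−0.04·T)) − 14.695
psi = 2.5/(0.01821 + 0.09011·e^(−0.04·8.4)) − 14.695

15.5696 psi


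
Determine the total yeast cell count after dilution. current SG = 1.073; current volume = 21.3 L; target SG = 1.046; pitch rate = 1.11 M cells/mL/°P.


V_w = V·((SG_c−1)/(SG_t−1)−1);  °P = 259 − 259/SG_t;  cells = rate·(V+V_w)·°P
V_w = 21.3·((1.073−1)/(1.046−1)−1) = 12.5022
V_final = 21.3 + 12.5022 = 33.8022
°P = 259 − 259/1.046 = 11.3901
cells = 1.11·33.8022·11.3901

427.3597 billion cells


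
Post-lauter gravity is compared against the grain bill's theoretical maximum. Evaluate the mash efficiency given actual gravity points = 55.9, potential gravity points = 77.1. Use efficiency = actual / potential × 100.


efficiency = 55.9 / 77.1 × 100

72.5032 %


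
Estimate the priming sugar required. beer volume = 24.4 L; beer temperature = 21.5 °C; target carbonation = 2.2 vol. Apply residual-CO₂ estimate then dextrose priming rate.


residual = 14.695·(0.01821 + 0.09011·e^(−0.04·T));  sugar = (target − residual)·4.0·V
residual = 14.695·(0.01821 + 0.09011·e^(−0.04·21.5)) = 0.8279
sugar = (2.2 − 0.8279)·4.0·24.4

133.9137 g


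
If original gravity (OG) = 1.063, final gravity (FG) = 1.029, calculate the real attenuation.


AA = (OG−FG)/(OG−1)·100;  RA = AA·0.8192
AA = (1.063 − 1.029)/(1.063 − 1)·100 = 53.9683
RA = 53.9683·0.8192

44.2108 %


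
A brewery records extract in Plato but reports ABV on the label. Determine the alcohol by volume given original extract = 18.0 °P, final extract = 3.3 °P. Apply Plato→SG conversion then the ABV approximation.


SG = 259/(259 − P);  ABV = (OG − FG)·131.25
OG = 259/(259 − 18.0) = 1.0747
FG = 259/(259 − 3.3) = 1.0129
ABV = (1.0747 − 1.0129)·131.25

8.1090 % ABV


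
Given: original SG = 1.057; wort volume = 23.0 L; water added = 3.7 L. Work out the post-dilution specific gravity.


SG_new = 1 + (SG_old − 1)·V_old/(V_old + V_water)
pts = (1.057 − 1)·1000·23.0/(23.0 + 3.7) = 49.1011
SG_new = 1 + 49.1011/1000

1.0491


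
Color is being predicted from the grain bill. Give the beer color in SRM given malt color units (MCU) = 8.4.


SRM = 1.4922 · MCU^0.6859
SRM = 1.4922 · 8.4^0.6859

6.4238 SRM


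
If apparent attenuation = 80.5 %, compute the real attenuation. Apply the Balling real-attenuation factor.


RA = AA · 0.8192
RA = 80.5 · 0.8192

65.9456 %


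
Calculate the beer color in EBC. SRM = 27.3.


EBC = SRM · 1.97
EBC = 27.3 · 1.97

53.7810 EBC


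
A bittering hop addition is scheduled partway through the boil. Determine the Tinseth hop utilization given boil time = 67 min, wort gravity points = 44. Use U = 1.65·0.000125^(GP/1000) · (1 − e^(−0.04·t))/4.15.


bigness = 1.65·0.000125^(44/1000) = 1.1111
boil_factor = (1 − e^(−0.04·67))/4.15 = 0.2244
U = 1.1111 · 0.2244

0.2494


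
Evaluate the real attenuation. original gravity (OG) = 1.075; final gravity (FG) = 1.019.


AA = (OG−FG)/(OG−1)·100;  RA = AA·0.8192
AA = (1.075 − 1.019)/(1.075 − 1)·100 = 74.6667
RA = 74.6667·0.8192

61.1669 %


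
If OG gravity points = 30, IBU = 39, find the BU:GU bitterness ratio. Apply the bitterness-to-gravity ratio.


BU:GU = IBU / OG_points
BU:GU = 39 / 30

1.3000


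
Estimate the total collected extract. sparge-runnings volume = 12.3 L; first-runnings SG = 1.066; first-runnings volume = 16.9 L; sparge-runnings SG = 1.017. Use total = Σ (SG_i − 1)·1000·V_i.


first = (1.066 − 1)·1000·16.9 = 1115.4000
sparge = (1.017 − 1)·1000·12.3 = 209.1000
total = 1115.4000 + 209.1000

1324.5000 gravity·L


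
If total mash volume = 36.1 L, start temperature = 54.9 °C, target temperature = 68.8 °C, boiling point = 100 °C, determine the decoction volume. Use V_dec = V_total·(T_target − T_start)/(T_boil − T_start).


V_dec = 36.1·(68.8 − 54.9)/(100 − 54.9)

11.1262 L


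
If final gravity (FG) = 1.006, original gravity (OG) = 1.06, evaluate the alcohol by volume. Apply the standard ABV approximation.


ABV = (OG − FG) · 131.25
ABV = (1.06 − 1.006) · 131.25

7.0875 % ABV


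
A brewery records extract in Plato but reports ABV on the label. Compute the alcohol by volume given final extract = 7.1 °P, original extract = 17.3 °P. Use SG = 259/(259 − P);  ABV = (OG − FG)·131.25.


OG = 259/(259 − 17.3) = 1.0716
FG = 259/(259 − 7.1) = 1.0282
ABV = (1.0716 − 1.0282)·131.25

5.6950 % ABV


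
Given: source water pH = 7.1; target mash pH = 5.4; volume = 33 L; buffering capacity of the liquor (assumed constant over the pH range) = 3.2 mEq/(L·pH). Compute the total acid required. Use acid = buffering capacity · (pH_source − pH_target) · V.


acid = 3.2 · (7.1 − 5.4) · 33

179.5200 mEq


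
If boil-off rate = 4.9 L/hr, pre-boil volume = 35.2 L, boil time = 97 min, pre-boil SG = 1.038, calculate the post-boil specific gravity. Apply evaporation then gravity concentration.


V_post = V_pre − rate·(t/60);  SG_post = 1 + (SG_pre−1)·V_pre/V_post
V_post = 35.2 − 4.9·(97/60) = 27.2783
SG_post = 1 + (1.038 − 1)·35.2/27.2783

1.0490


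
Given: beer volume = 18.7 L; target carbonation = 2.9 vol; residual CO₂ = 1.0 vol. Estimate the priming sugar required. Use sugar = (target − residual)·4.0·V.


sugar = (2.9 − 1.0)·4.0·18.7

142.1200 g


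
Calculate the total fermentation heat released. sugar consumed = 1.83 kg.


Q = m_sugar · 590 kJ/kg
Q = 1.83 · 590

1079.7000 kJ


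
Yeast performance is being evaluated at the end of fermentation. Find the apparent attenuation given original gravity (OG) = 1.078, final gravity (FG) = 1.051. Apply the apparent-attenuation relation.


AA = (OG − FG)/(OG − 1) · 100
AA = (1.078 − 1.051)/(1.078 − 1) · 100

34.6154 %


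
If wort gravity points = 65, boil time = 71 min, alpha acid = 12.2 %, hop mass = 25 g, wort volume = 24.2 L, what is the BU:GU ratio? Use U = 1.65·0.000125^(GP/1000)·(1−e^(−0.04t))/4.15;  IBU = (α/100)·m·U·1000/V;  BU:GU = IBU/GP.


U = 1.65·0.000125^(65/1000)·(1−e^(−0.04·71))/4.15 = 0.2087
IBU = (12.2/100)·25·0.2087·1000/24.2 = 26.3072
BU:GU = 26.3072/65

0.4047


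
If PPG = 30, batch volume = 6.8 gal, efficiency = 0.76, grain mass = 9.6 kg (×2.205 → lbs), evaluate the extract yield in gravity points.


points = lbs × PPG × eff / vol
lbs = 9.6 × 2.205 = 21.1680
points = 21.1680 × 30 × 0.76 / 6.8

70.9751 points


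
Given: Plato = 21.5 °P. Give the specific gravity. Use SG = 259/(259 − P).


SG = 259/(259 − 21.5)

1.0905


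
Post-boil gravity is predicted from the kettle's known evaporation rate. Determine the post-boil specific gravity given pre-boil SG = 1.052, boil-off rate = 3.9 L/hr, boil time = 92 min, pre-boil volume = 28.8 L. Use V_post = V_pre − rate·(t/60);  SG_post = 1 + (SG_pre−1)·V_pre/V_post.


V_post = 28.8 − 3.9·(92/60) = 22.8200
SG_post = 1 + (1.052 − 1)·28.8/22.8200

1.0656


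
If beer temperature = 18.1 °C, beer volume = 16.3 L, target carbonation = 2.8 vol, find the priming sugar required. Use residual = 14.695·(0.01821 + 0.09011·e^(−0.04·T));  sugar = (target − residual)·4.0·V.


residual = 14.695·(0.01821 + 0.09011·e^(−0.04·18.1)) = 0.9096
sugar = (2.8 − 0.9096)·4.0·16.3

123.2564 g


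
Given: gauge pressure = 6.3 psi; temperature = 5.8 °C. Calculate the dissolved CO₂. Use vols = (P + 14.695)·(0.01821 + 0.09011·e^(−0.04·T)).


vols = (6.3 + 14.695)·(0.01821 + 0.09011·e^(−0.04·5.8))

1.8825 volumes
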